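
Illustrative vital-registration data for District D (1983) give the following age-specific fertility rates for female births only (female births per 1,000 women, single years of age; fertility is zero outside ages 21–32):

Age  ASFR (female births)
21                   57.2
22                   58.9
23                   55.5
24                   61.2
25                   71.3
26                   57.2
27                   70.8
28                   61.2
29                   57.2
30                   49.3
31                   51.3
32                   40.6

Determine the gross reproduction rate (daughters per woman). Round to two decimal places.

0.69

Sum of female ASFRs = 57.2 + 58.9 + 55.5 + 61.2 + 71.3 + 57.2 + 70.8 + 61.2 + 57.2 + 49.3 + 51.3 + 40.6 = 691.7
GRR = 691.7 / 1000 = 0.6917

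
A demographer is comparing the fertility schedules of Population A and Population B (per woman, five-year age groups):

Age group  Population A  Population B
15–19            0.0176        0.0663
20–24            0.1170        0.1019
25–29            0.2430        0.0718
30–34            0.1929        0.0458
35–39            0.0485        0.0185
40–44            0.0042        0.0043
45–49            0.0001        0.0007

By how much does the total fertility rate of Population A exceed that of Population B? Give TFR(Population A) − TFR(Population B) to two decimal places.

1.57

Population A:
  Sum of ASFRs = 0.0176 + 0.1170 + 0.2430 + 0.1929 + 0.0485 + 0.0042 + 0.0001 = 0.6233
  TFR = 5 × 0.6233 = 3.1165
Population B:
  Sum of ASFRs = 0.0663 + 0.1019 + 0.0718 + 0.0458 + 0.0185 + 0.0043 + 0.0007 = 0.3093
  TFR = 5 × 0.3093 = 1.5465
Difference = 3.1165 − 1.5465 = 1.57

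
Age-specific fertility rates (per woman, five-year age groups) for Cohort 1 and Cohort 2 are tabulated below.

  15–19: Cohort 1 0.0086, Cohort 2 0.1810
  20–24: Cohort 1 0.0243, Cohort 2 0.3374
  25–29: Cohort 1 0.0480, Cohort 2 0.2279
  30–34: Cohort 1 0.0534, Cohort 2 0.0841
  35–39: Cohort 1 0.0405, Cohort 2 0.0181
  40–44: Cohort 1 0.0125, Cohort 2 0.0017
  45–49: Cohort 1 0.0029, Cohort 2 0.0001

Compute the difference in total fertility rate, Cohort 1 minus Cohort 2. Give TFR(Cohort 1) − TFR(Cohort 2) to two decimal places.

-3.30

Cohort 1:
  Sum of ASFRs = 0.0086 + 0.0243 + 0.0480 + 0.0534 + 0.0405 + 0.0125 + 0.0029 = 0.1902
  TFR = 5 × 0.1902 = 0.951
Cohort 2:
  Sum of ASFRs = 0.1810 + 0.3374 + 0.2279 + 0.0841 + 0.0181 + 0.0017 + 0.0001 = 0.8503
  TFR = 5 × 0.8503 = 4.2515
Difference = 0.951 − 4.2515 = -3.3005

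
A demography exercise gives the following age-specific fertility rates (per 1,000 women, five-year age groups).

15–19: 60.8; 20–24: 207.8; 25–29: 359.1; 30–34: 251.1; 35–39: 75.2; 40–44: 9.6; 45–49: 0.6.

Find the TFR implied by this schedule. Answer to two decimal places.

4.82

Sum of ASFRs = 60.8 + 207.8 + 359.1 + 251.1 + 75.2 + 9.6 + 0.6 = 964.2
TFR = 5 × 964.2 / 1000 = 4.821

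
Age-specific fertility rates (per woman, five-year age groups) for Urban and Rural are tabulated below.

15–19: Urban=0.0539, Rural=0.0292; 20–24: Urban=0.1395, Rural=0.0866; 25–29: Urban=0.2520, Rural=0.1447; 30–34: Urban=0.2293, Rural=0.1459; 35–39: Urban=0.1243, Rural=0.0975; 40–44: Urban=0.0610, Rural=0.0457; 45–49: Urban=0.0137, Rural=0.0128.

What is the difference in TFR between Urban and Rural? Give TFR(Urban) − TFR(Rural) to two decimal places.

1.56

Urban:
  Sum of ASFRs = 0.0539 + 0.1395 + 0.2520 + 0.2293 + 0.1243 + 0.0610 + 0.0137 = 0.8737
  TFR = 5 × 0.8737 = 4.3685
Rural:
  Sum of ASFRs = 0.0292 + 0.0866 + 0.1447 + 0.1459 + 0.0975 + 0.0457 + 0.0128 = 0.5624
  TFR = 5 × 0.5624 = 2.812
Difference = 4.3685 − 2.812 = 1.5565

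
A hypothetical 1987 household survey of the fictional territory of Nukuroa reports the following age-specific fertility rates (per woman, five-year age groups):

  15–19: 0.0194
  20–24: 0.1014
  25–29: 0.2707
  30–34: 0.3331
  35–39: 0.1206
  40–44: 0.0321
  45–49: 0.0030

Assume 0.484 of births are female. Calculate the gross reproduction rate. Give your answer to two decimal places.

2.13

Proportion female at birth = 0.484.
Sum of ASFRs = 0.0194 + 0.1014 + 0.2707 + 0.3331 + 0.1206 + 0.0321 + 0.0030 = 0.8803
TFR = 5 × 0.8803 = 4.4015
GRR = 0.484 × 4.4015 = 2.13033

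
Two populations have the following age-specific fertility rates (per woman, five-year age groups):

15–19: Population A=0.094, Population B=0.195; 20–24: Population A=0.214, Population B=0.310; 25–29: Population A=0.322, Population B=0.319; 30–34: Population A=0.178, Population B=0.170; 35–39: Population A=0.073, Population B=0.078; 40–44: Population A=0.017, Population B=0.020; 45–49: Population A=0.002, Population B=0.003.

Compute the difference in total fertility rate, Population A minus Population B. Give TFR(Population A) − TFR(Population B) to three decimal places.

-0.975

Population A:
  Sum of ASFRs = 0.094 + 0.214 + 0.322 + 0.178 + 0.073 + 0.017 + 0.002 = 0.900
  TFR = 5 × 0.900 = 4.5
Population B:
  Sum of ASFRs = 0.195 + 0.310 + 0.319 + 0.170 + 0.078 + 0.020 + 0.003 = 1.095
  TFR = 5 × 1.095 = 5.475
Difference = 4.5 − 5.475 = -0.975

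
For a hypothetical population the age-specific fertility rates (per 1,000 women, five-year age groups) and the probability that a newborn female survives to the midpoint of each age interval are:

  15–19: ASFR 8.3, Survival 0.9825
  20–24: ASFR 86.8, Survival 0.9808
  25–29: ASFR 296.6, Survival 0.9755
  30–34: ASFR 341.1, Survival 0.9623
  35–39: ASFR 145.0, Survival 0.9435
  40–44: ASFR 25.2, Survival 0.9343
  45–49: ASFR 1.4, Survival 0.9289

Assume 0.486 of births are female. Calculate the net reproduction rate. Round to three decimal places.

Proportion female at birth = 0.486.
Each age group contributes 5 × ASFR × survival:
  15–19: 5 × 8.3/1000 × 0.9825 = 0.04077
  20–24: 5 × 86.8/1000 × 0.9808 = 0.42567
  25–29: 5 × 296.6/1000 × 0.9755 = 1.44667
  30–34: 5 × 341.1/1000 × 0.9623 = 1.64120
  35–39: 5 × 145.0/1000 × 0.9435 = 0.68404
  40–44: 5 × 25.2/1000 × 0.9343 = 0.11772
  45–49: 5 × 1.4/1000 × 0.9289 = 0.00650
Sum = 4.36257
NRR = 0.486 × 4.36257 = 2.12021
With NRR above 1 the population is above replacement fertility.

2.120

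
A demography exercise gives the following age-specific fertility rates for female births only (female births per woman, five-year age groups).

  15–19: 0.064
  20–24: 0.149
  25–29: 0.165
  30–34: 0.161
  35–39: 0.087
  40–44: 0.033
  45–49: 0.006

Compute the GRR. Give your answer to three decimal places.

Sum of female ASFRs = 0.064 + 0.149 + 0.165 + 0.161 + 0.087 + 0.033 + 0.006 = 0.665
GRR = 5 × 0.665 = 3.325

3.325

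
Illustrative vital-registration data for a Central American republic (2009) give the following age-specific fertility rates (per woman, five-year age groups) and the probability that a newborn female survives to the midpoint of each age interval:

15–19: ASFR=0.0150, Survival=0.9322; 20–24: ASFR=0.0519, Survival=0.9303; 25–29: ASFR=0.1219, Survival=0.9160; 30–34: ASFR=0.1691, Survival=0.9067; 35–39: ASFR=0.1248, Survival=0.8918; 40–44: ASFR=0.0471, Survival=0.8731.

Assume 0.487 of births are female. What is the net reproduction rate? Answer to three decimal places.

Proportion female at birth = 0.487.
Each age group contributes 5 × ASFR × survival:
  15–19: 5 × 0.0150 × 0.9322 = 0.06992
  20–24: 5 × 0.0519 × 0.9303 = 0.24141
  25–29: 5 × 0.1219 × 0.9160 = 0.55830
  30–34: 5 × 0.1691 × 0.9067 = 0.76661
  35–39: 5 × 0.1248 × 0.8918 = 0.55648
  40–44: 5 × 0.0471 × 0.8731 = 0.20562
Sum = 2.39834
NRR = 0.487 × 2.39834 = 1.16799

1.168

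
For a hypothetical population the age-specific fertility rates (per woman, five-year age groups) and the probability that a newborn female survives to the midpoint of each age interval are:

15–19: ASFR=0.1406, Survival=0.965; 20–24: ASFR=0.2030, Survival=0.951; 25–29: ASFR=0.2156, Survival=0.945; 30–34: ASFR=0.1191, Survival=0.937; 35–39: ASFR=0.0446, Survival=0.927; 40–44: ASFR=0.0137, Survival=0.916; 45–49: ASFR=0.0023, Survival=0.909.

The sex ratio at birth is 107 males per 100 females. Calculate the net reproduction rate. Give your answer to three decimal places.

1.691

Proportion female at birth = 100 / (100 + 107) = 0.48309.
Per-age-group product (5 × ASFR × survival probability):
  15–19: 5 × 0.1406 × 0.965 = 0.67840
  20–24: 5 × 0.2030 × 0.951 = 0.96527
  25–29: 5 × 0.2156 × 0.945 = 1.01871
  30–34: 5 × 0.1191 × 0.937 = 0.55798
  35–39: 5 × 0.0446 × 0.927 = 0.20672
  40–44: 5 × 0.0137 × 0.916 = 0.06275
  45–49: 5 × 0.0023 × 0.909 = 0.01045
Sum = 3.50028
NRR = 0.48309 × 3.50028 = 1.69095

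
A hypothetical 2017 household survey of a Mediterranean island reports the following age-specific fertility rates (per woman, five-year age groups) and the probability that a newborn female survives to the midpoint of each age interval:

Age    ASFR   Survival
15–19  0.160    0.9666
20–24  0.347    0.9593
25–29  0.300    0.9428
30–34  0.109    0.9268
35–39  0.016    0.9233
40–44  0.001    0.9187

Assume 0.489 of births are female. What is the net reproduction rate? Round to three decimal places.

Proportion female at birth = 0.489.
Weighting each age-specific rate by interval width and survival:
  15–19: 5 × 0.160 × 0.9666 = 0.77328
  20–24: 5 × 0.347 × 0.9593 = 1.66439
  25–29: 5 × 0.300 × 0.9428 = 1.41420
  30–34: 5 × 0.109 × 0.9268 = 0.50511
  35–39: 5 × 0.016 × 0.9233 = 0.07386
  40–44: 5 × 0.001 × 0.9187 = 0.00459
Sum = 4.43543
NRR = 0.489 × 4.43543 = 2.16893

2.169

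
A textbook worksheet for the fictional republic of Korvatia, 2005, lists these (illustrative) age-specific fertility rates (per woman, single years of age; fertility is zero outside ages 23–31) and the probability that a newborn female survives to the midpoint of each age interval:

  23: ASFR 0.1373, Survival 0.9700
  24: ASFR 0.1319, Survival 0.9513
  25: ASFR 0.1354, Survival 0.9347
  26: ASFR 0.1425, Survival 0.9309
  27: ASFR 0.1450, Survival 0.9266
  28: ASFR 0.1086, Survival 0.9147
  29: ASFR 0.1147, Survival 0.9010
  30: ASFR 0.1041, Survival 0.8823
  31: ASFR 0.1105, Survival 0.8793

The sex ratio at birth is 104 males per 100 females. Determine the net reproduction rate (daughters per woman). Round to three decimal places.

0.512

Proportion female at birth = 100 / (100 + 104) = 0.49020.
Each age group contributes 1 × ASFR × survival:
  23: 1 × 0.1373 × 0.9700 = 0.13318
  24: 1 × 0.1319 × 0.9513 = 0.12548
  25: 1 × 0.1354 × 0.9347 = 0.12656
  26: 1 × 0.1425 × 0.9309 = 0.13265
  27: 1 × 0.1450 × 0.9266 = 0.13436
  28: 1 × 0.1086 × 0.9147 = 0.09934
  29: 1 × 0.1147 × 0.9010 = 0.10334
  30: 1 × 0.1041 × 0.8823 = 0.09185
  31: 1 × 0.1105 × 0.8793 = 0.09716
Sum = 1.04392
NRR = 0.49020 × 1.04392 = 0.51173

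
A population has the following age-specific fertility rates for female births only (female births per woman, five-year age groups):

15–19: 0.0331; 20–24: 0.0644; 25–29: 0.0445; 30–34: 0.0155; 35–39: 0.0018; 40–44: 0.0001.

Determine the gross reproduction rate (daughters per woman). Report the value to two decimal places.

0.80

Sum of female ASFRs = 0.0331 + 0.0644 + 0.0445 + 0.0155 + 0.0018 + 0.0001 = 0.1594
GRR = 5 × 0.1594 = 0.797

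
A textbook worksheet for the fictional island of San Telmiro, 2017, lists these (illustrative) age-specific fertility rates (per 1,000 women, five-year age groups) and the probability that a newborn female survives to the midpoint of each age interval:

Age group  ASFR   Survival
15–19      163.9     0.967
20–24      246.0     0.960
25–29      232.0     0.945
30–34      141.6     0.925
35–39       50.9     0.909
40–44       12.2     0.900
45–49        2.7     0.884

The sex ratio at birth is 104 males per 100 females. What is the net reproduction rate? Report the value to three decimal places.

Proportion female at birth = 100 / (100 + 104) = 0.49020.
Each age group contributes 5 × ASFR × survival:
  15–19: 5 × 163.9/1000 × 0.967 = 0.79246
  20–24: 5 × 246.0/1000 × 0.960 = 1.18080
  25–29: 5 × 232.0/1000 × 0.945 = 1.09620
  30–34: 5 × 141.6/1000 × 0.925 = 0.65490
  35–39: 5 × 50.9/1000 × 0.909 = 0.23134
  40–44: 5 × 12.2/1000 × 0.900 = 0.05490
  45–49: 5 × 2.7/1000 × 0.884 = 0.01193
Sum = 4.02253
NRR = 0.49020 × 4.02253 = 1.97184

1.972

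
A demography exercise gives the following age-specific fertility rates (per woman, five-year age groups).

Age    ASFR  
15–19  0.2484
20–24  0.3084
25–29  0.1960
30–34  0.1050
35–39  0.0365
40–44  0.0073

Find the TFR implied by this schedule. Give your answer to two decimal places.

4.51

Sum of ASFRs = 0.2484 + 0.3084 + 0.1960 + 0.1050 + 0.0365 + 0.0073 = 0.9016
TFR = 5 × 0.9016 = 4.508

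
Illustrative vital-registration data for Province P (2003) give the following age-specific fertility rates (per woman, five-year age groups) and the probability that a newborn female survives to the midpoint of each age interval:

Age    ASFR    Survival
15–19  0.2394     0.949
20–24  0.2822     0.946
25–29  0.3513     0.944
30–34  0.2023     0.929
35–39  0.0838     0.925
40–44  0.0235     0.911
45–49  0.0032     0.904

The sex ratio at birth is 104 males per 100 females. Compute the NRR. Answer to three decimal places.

Proportion female at birth = 100 / (100 + 104) = 0.49020.
Weighting each age-specific rate by interval width and survival:
  15–19: 5 × 0.2394 × 0.949 = 1.13595
  20–24: 5 × 0.2822 × 0.946 = 1.33481
  25–29: 5 × 0.3513 × 0.944 = 1.65814
  30–34: 5 × 0.2023 × 0.929 = 0.93968
  35–39: 5 × 0.0838 × 0.925 = 0.38758
  40–44: 5 × 0.0235 × 0.911 = 0.10704
  45–49: 5 × 0.0032 × 0.904 = 0.01446
Sum = 5.57766
NRR = 0.49020 × 5.57766 = 2.73417
An NRR exceeding 1 indicates intrinsic growth under these rates.

2.734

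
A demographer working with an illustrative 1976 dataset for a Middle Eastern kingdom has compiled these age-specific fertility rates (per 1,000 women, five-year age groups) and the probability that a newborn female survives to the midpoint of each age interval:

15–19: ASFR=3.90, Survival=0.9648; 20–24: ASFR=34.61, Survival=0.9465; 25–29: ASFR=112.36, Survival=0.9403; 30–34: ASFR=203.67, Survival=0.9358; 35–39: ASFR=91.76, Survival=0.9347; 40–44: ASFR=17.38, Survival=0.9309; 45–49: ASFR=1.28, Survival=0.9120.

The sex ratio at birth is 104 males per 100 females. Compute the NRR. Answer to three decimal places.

1.068

Proportion female at birth = 100 / (100 + 104) = 0.49020.
Per-age-group product (5 × ASFR × survival probability):
  15–19: 5 × 3.90/1000 × 0.9648 = 0.01881
  20–24: 5 × 34.61/1000 × 0.9465 = 0.16379
  25–29: 5 × 112.36/1000 × 0.9403 = 0.52826
  30–34: 5 × 203.67/1000 × 0.9358 = 0.95297
  35–39: 5 × 91.76/1000 × 0.9347 = 0.42884
  40–44: 5 × 17.38/1000 × 0.9309 = 0.08090
  45–49: 5 × 1.28/1000 × 0.9120 = 0.00584
Sum = 2.17941
NRR = 0.49020 × 2.17941 = 1.06835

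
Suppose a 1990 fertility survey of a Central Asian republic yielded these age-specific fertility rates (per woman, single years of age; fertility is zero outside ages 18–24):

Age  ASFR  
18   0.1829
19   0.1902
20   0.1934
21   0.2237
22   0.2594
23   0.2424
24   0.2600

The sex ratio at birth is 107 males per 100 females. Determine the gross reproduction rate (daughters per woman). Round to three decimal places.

Proportion female at birth = 100 / (100 + 107) = 0.48309.
Sum of ASFRs = 0.1829 + 0.1902 + 0.1934 + 0.2237 + 0.2594 + 0.2424 + 0.2600 = 1.5520
TFR = 1.552
GRR = 0.48309 × 1.552 = 0.74976

0.750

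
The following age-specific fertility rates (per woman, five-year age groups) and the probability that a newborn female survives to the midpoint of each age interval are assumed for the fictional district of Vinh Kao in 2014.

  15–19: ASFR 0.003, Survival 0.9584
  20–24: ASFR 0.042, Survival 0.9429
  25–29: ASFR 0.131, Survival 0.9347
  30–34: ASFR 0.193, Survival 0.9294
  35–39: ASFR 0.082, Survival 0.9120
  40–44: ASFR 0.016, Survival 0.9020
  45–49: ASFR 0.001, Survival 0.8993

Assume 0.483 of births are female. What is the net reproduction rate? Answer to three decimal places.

1.049

Proportion female at birth = 0.483.
Each age group contributes 5 × ASFR × survival:
  15–19: 5 × 0.003 × 0.9584 = 0.01438
  20–24: 5 × 0.042 × 0.9429 = 0.19801
  25–29: 5 × 0.131 × 0.9347 = 0.61223
  30–34: 5 × 0.193 × 0.9294 = 0.89687
  35–39: 5 × 0.082 × 0.9120 = 0.37392
  40–44: 5 × 0.016 × 0.9020 = 0.07216
  45–49: 5 × 0.001 × 0.8993 = 0.00450
Sum = 2.17207
NRR = 0.483 × 2.17207 = 1.04911
NRR > 1, so each generation more than replaces itself.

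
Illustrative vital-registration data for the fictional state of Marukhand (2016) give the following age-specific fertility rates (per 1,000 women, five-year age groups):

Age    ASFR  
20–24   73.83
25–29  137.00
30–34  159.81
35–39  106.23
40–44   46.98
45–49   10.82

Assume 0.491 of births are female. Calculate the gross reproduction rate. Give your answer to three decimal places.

1.313

Proportion female at birth = 0.491.
Sum of ASFRs = 73.83 + 137.00 + 159.81 + 106.23 + 46.98 + 10.82 = 534.67
TFR = 5 × 534.67 / 1000 = 2.67335
GRR = 0.491 × 2.67335 = 1.31261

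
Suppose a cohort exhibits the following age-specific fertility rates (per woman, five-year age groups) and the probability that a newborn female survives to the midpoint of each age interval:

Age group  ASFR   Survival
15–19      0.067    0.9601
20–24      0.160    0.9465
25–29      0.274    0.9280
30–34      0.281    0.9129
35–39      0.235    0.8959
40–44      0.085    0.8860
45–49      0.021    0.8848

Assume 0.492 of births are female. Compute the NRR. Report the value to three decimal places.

2.536

Proportion female at birth = 0.492.
Each age group contributes 5 × ASFR × survival:
  15–19: 5 × 0.067 × 0.9601 = 0.32163
  20–24: 5 × 0.160 × 0.9465 = 0.75720
  25–29: 5 × 0.274 × 0.9280 = 1.27136
  30–34: 5 × 0.281 × 0.9129 = 1.28262
  35–39: 5 × 0.235 × 0.8959 = 1.05268
  40–44: 5 × 0.085 × 0.8860 = 0.37655
  45–49: 5 × 0.021 × 0.8848 = 0.09290
Sum = 5.15494
NRR = 0.492 × 5.15494 = 2.53623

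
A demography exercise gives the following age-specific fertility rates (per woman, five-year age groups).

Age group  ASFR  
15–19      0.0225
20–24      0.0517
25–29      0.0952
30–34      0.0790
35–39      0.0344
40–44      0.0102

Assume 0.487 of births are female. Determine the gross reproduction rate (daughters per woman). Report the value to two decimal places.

0.71

Proportion female at birth = 0.487.
Sum of ASFRs = 0.0225 + 0.0517 + 0.0952 + 0.0790 + 0.0344 + 0.0102 = 0.2930
TFR = 5 × 0.2930 = 1.465
GRR = 0.487 × 1.465 = 0.71346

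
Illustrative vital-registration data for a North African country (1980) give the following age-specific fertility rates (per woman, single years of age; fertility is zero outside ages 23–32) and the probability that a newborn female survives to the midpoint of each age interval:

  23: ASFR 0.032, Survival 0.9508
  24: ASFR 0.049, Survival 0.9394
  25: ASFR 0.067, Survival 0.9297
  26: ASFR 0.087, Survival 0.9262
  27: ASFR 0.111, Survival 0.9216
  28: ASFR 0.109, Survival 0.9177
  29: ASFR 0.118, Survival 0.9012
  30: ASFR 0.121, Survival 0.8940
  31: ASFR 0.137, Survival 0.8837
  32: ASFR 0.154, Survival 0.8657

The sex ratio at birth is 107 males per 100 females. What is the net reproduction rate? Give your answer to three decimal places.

Proportion female at birth = 100 / (100 + 107) = 0.48309.
Each age group contributes 1 × ASFR × survival:
  23: 1 × 0.032 × 0.9508 = 0.03043
  24: 1 × 0.049 × 0.9394 = 0.04603
  25: 1 × 0.067 × 0.9297 = 0.06229
  26: 1 × 0.087 × 0.9262 = 0.08058
  27: 1 × 0.111 × 0.9216 = 0.10230
  28: 1 × 0.109 × 0.9177 = 0.10003
  29: 1 × 0.118 × 0.9012 = 0.10634
  30: 1 × 0.121 × 0.8940 = 0.10817
  31: 1 × 0.137 × 0.8837 = 0.12107
  32: 1 × 0.154 × 0.8657 = 0.13332
Sum = 0.89056
NRR = 0.48309 × 0.89056 = 0.43022

0.430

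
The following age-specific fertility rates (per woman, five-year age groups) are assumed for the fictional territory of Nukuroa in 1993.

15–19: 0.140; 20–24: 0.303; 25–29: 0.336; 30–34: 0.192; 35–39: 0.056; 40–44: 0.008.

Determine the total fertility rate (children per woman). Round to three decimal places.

5.175

Sum of ASFRs = 0.140 + 0.303 + 0.336 + 0.192 + 0.056 + 0.008 = 1.035
TFR = 5 × 1.035 = 5.175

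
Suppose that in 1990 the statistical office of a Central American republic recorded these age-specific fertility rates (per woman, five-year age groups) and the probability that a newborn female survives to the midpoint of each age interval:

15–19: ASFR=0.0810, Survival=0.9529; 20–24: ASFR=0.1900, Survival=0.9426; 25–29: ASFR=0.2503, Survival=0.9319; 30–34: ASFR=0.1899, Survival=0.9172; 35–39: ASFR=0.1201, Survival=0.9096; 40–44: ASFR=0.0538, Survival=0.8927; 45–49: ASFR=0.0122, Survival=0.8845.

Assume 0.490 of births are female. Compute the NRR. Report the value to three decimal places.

Proportion female at birth = 0.490.
Per-age-group product (5 × ASFR × survival probability):
  15–19: 5 × 0.0810 × 0.9529 = 0.38592
  20–24: 5 × 0.1900 × 0.9426 = 0.89547
  25–29: 5 × 0.2503 × 0.9319 = 1.16627
  30–34: 5 × 0.1899 × 0.9172 = 0.87088
  35–39: 5 × 0.1201 × 0.9096 = 0.54621
  40–44: 5 × 0.0538 × 0.8927 = 0.24014
  45–49: 5 × 0.0122 × 0.8845 = 0.05395
Sum = 4.15884
NRR = 0.490 × 4.15884 = 2.03783
With NRR above 1 the population is above replacement fertility.

2.038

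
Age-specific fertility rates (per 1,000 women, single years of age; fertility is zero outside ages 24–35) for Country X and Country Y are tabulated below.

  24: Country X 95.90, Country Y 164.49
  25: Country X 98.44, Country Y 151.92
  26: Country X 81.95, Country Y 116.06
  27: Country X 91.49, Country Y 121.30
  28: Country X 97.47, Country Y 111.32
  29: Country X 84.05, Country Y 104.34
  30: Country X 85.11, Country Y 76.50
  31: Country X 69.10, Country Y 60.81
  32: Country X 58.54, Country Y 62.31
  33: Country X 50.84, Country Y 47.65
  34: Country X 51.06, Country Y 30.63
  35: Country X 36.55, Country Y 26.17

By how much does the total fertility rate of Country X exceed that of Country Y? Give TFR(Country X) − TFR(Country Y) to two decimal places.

-0.17

Country X:
  Sum of ASFRs = 95.90 + 98.44 + 81.95 + 91.49 + 97.47 + 84.05 + 85.11 + 69.10 + 58.54 + 50.84 + 51.06 + 36.55 = 900.50
  TFR = 900.50 / 1000 = 0.9005
Country Y:
  Sum of ASFRs = 164.49 + 151.92 + 116.06 + 121.30 + 111.32 + 104.34 + 76.50 + 60.81 + 62.31 + 47.65 + 30.63 + 26.17 = 1073.50
  TFR = 1073.50 / 1000 = 1.0735
Difference = 0.9005 − 1.0735 = -0.173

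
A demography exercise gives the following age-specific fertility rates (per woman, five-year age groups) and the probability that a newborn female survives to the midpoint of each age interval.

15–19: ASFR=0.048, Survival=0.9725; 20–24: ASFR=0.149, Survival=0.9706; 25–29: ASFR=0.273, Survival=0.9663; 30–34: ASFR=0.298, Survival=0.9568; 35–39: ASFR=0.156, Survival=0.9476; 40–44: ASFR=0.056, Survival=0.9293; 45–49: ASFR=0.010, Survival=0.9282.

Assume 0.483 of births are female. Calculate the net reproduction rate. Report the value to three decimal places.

Proportion female at birth = 0.483.
Per-age-group product (5 × ASFR × survival probability):
  15–19: 5 × 0.048 × 0.9725 = 0.23340
  20–24: 5 × 0.149 × 0.9706 = 0.72310
  25–29: 5 × 0.273 × 0.9663 = 1.31900
  30–34: 5 × 0.298 × 0.9568 = 1.42563
  35–39: 5 × 0.156 × 0.9476 = 0.73913
  40–44: 5 × 0.056 × 0.9293 = 0.26020
  45–49: 5 × 0.010 × 0.9282 = 0.04641
Sum = 4.74687
NRR = 0.483 × 4.74687 = 2.29274
With NRR above 1 the population is above replacement fertility.

2.293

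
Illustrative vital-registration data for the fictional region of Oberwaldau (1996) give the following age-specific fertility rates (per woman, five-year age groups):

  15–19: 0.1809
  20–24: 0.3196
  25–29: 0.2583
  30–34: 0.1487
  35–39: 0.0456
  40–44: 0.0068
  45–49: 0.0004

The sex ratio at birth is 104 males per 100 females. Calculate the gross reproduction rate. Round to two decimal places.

Proportion female at birth = 100 / (100 + 104) = 0.49020.
Sum of ASFRs = 0.1809 + 0.3196 + 0.2583 + 0.1487 + 0.0456 + 0.0068 + 0.0004 = 0.9603
TFR = 5 × 0.9603 = 4.8015
GRR = 0.49020 × 4.8015 = 2.35370

2.35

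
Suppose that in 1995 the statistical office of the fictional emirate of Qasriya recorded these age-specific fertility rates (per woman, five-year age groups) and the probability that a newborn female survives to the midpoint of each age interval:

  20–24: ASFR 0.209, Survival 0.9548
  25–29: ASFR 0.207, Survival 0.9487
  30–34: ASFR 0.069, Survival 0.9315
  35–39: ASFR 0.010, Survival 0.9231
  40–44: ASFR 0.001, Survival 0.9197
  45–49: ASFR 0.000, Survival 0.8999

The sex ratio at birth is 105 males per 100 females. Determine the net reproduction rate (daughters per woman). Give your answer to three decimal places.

Proportion female at birth = 100 / (100 + 105) = 0.48780.
Each age group contributes 5 × ASFR × survival:
  20–24: 5 × 0.209 × 0.9548 = 0.99777
  25–29: 5 × 0.207 × 0.9487 = 0.98190
  30–34: 5 × 0.069 × 0.9315 = 0.32137
  35–39: 5 × 0.010 × 0.9231 = 0.04616
  40–44: 5 × 0.001 × 0.9197 = 0.00460
  45–49: 5 × 0.000 × 0.8999 = 0.00000
Sum = 2.35180
NRR = 0.48780 × 2.35180 = 1.14721
An NRR exceeding 1 indicates intrinsic growth under these rates.

1.147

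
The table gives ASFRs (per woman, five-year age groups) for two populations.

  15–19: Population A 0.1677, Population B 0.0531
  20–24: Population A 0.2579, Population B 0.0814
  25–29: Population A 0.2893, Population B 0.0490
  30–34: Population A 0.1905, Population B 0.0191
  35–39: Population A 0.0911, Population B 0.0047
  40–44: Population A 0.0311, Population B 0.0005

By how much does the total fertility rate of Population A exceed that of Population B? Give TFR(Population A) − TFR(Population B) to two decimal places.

4.10

Population A:
  Sum of ASFRs = 0.1677 + 0.2579 + 0.2893 + 0.1905 + 0.0911 + 0.0311 = 1.0276
  TFR = 5 × 1.0276 = 5.138
Population B:
  Sum of ASFRs = 0.0531 + 0.0814 + 0.0490 + 0.0191 + 0.0047 + 0.0005 = 0.2078
  TFR = 5 × 0.2078 = 1.039
Difference = 5.138 − 1.039 = 4.099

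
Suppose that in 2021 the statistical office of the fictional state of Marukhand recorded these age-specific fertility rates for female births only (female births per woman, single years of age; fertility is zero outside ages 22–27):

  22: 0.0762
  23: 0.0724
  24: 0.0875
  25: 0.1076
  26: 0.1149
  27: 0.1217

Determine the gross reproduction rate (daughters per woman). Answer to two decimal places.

0.58

Sum of female ASFRs = 0.0762 + 0.0724 + 0.0875 + 0.1076 + 0.1149 + 0.1217 = 0.5803
GRR = 0.5803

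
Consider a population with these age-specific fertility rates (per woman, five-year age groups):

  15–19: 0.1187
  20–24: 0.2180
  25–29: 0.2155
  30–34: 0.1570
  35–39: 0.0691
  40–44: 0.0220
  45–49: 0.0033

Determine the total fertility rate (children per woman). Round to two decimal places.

Sum of ASFRs = 0.1187 + 0.2180 + 0.2155 + 0.1570 + 0.0691 + 0.0220 + 0.0033 = 0.8036
TFR = 5 × 0.8036 = 4.018

4.02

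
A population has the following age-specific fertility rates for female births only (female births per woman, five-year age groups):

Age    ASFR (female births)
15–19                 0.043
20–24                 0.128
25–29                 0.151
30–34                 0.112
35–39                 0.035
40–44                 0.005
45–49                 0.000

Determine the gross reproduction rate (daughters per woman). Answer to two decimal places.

Sum of female ASFRs = 0.043 + 0.128 + 0.151 + 0.112 + 0.035 + 0.005 + 0.000 = 0.474
GRR = 5 × 0.474 = 2.37

2.37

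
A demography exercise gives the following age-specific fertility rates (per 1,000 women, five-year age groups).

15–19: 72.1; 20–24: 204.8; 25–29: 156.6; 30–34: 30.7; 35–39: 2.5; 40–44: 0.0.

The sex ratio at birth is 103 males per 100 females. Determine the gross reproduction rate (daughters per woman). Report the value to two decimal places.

1.15

Proportion female at birth = 100 / (100 + 103) = 0.49261.
Sum of ASFRs = 72.1 + 204.8 + 156.6 + 30.7 + 2.5 + 0.0 = 466.7
TFR = 5 × 466.7 / 1000 = 2.3335
GRR = 0.49261 × 2.3335 = 1.14951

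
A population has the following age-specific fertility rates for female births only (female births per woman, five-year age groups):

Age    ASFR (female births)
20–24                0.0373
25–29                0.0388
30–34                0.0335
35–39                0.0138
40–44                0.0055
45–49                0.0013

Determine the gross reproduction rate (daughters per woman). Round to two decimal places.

0.65

Sum of female ASFRs = 0.0373 + 0.0388 + 0.0335 + 0.0138 + 0.0055 + 0.0013 = 0.1302
GRR = 5 × 0.1302 = 0.651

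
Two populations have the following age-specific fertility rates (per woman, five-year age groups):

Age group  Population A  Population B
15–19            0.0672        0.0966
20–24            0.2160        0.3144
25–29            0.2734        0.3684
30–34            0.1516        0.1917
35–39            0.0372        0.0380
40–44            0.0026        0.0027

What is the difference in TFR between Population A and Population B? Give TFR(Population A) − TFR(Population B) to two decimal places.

-1.32

Population A:
  Sum of ASFRs = 0.0672 + 0.2160 + 0.2734 + 0.1516 + 0.0372 + 0.0026 = 0.7480
  TFR = 5 × 0.7480 = 3.74
Population B:
  Sum of ASFRs = 0.0966 + 0.3144 + 0.3684 + 0.1917 + 0.0380 + 0.0027 = 1.0118
  TFR = 5 × 1.0118 = 5.059
Difference = 3.74 − 5.059 = -1.319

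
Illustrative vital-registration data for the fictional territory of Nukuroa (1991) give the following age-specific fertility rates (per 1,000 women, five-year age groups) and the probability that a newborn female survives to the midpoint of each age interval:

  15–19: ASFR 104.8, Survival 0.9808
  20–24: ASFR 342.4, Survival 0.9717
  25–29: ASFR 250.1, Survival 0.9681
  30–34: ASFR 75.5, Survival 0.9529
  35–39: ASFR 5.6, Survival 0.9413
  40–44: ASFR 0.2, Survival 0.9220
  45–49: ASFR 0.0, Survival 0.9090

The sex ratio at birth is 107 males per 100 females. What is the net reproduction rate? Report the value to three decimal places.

1.824

Proportion female at birth = 100 / (100 + 107) = 0.48309.
Per-age-group product (5 × ASFR × survival probability):
  15–19: 5 × 104.8/1000 × 0.9808 = 0.51394
  20–24: 5 × 342.4/1000 × 0.9717 = 1.66355
  25–29: 5 × 250.1/1000 × 0.9681 = 1.21061
  30–34: 5 × 75.5/1000 × 0.9529 = 0.35972
  35–39: 5 × 5.6/1000 × 0.9413 = 0.02636
  40–44: 5 × 0.2/1000 × 0.9220 = 0.00092
  45–49: 5 × 0.0/1000 × 0.9090 = 0.00000
Sum = 3.77510
NRR = 0.48309 × 3.77510 = 1.82371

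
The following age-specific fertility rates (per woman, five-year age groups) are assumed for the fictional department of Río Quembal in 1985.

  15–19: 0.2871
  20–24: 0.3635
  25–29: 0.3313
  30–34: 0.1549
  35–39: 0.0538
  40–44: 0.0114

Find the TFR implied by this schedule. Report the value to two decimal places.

Sum of ASFRs = 0.2871 + 0.3635 + 0.3313 + 0.1549 + 0.0538 + 0.0114 = 1.2020
TFR = 5 × 1.2020 = 6.01

6.01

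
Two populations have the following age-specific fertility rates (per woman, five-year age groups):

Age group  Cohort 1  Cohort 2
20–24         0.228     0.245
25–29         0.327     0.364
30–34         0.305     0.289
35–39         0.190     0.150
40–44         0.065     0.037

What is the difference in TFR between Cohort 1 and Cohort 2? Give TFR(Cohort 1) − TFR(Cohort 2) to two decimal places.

0.15

Cohort 1:
  Sum of ASFRs = 0.228 + 0.327 + 0.305 + 0.190 + 0.065 = 1.115
  TFR = 5 × 1.115 = 5.575
Cohort 2:
  Sum of ASFRs = 0.245 + 0.364 + 0.289 + 0.150 + 0.037 = 1.085
  TFR = 5 × 1.085 = 5.425
Difference = 5.575 − 5.425 = 0.15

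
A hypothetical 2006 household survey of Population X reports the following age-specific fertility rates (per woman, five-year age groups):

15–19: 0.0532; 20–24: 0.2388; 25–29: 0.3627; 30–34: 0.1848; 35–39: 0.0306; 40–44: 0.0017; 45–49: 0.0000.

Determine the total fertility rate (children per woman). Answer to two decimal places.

4.36

Sum of ASFRs = 0.0532 + 0.2388 + 0.3627 + 0.1848 + 0.0306 + 0.0017 + 0.0000 = 0.8718
TFR = 5 × 0.8718 = 4.359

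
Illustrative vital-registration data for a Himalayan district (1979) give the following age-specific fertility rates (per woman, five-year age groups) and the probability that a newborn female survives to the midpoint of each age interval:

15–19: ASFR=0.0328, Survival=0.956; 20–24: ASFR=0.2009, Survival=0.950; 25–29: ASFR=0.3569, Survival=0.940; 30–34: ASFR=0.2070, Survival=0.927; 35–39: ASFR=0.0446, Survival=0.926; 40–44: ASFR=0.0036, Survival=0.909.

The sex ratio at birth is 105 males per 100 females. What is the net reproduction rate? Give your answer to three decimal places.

1.937

Proportion female at birth = 100 / (100 + 105) = 0.48780.
Each age group contributes 5 × ASFR × survival:
  15–19: 5 × 0.0328 × 0.956 = 0.15678
  20–24: 5 × 0.2009 × 0.950 = 0.95428
  25–29: 5 × 0.3569 × 0.940 = 1.67743
  30–34: 5 × 0.2070 × 0.927 = 0.95945
  35–39: 5 × 0.0446 × 0.926 = 0.20650
  40–44: 5 × 0.0036 × 0.909 = 0.01636
Sum = 3.97080
NRR = 0.48780 × 3.97080 = 1.93696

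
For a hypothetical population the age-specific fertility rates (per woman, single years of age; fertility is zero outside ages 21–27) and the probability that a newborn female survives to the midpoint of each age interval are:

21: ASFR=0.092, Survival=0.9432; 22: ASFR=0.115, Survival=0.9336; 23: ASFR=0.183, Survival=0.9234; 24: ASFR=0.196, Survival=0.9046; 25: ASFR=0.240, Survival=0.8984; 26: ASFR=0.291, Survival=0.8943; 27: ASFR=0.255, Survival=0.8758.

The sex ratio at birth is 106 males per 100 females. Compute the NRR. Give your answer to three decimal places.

Proportion female at birth = 100 / (100 + 106) = 0.48544.
Weighting each age-specific rate by interval width and survival:
  21: 1 × 0.092 × 0.9432 = 0.08677
  22: 1 × 0.115 × 0.9336 = 0.10736
  23: 1 × 0.183 × 0.9234 = 0.16898
  24: 1 × 0.196 × 0.9046 = 0.17730
  25: 1 × 0.240 × 0.8984 = 0.21562
  26: 1 × 0.291 × 0.8943 = 0.26024
  27: 1 × 0.255 × 0.8758 = 0.22333
Sum = 1.23960
NRR = 0.48544 × 1.23960 = 0.60175
With NRR below 1 the population is below replacement fertility.

0.602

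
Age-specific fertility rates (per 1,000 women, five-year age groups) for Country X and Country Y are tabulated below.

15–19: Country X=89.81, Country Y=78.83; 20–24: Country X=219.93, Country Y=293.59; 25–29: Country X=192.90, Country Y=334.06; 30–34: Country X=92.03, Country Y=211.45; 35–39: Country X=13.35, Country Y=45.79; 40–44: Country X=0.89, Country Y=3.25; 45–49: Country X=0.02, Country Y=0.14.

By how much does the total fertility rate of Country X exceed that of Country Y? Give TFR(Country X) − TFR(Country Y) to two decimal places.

-1.79

Country X:
  Sum of ASFRs = 89.81 + 219.93 + 192.90 + 92.03 + 13.35 + 0.89 + 0.02 = 608.93
  TFR = 5 × 608.93 / 1000 = 3.04465
Country Y:
  Sum of ASFRs = 78.83 + 293.59 + 334.06 + 211.45 + 45.79 + 3.25 + 0.14 = 967.11
  TFR = 5 × 967.11 / 1000 = 4.83555
Difference = 3.04465 − 4.83555 = -1.7909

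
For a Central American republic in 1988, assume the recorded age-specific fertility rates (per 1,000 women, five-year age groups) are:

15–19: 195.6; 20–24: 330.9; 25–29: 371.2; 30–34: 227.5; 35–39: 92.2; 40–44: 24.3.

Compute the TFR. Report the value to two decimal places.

6.21

Sum of ASFRs = 195.6 + 330.9 + 371.2 + 227.5 + 92.2 + 24.3 = 1241.7
TFR = 5 × 1241.7 / 1000 = 6.2085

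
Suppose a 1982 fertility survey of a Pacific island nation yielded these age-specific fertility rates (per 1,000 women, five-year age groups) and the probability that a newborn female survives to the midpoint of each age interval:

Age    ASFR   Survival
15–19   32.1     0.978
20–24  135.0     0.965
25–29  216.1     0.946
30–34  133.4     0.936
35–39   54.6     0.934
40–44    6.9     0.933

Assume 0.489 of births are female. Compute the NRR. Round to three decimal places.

1.341

Proportion female at birth = 0.489.
Per-age-group product (5 × ASFR × survival probability):
  15–19: 5 × 32.1/1000 × 0.978 = 0.15697
  20–24: 5 × 135.0/1000 × 0.965 = 0.65138
  25–29: 5 × 216.1/1000 × 0.946 = 1.02215
  30–34: 5 × 133.4/1000 × 0.936 = 0.62431
  35–39: 5 × 54.6/1000 × 0.934 = 0.25498
  40–44: 5 × 6.9/1000 × 0.933 = 0.03219
Sum = 2.74198
NRR = 0.489 × 2.74198 = 1.34083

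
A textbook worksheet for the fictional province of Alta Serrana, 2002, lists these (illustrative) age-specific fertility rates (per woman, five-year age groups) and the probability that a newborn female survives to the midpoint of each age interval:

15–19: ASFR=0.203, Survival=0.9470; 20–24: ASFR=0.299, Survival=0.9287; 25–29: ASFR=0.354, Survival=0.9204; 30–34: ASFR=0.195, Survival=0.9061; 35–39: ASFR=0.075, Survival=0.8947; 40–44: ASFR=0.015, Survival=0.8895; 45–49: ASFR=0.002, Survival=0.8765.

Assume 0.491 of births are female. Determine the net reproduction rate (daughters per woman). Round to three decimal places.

2.589

Proportion female at birth = 0.491.
Weighting each age-specific rate by interval width and survival:
  15–19: 5 × 0.203 × 0.9470 = 0.96121
  20–24: 5 × 0.299 × 0.9287 = 1.38841
  25–29: 5 × 0.354 × 0.9204 = 1.62911
  30–34: 5 × 0.195 × 0.9061 = 0.88345
  35–39: 5 × 0.075 × 0.8947 = 0.33551
  40–44: 5 × 0.015 × 0.8895 = 0.06671
  45–49: 5 × 0.002 × 0.8765 = 0.00877
Sum = 5.27317
NRR = 0.491 × 5.27317 = 2.58913
With NRR above 1 the population is above replacement fertility.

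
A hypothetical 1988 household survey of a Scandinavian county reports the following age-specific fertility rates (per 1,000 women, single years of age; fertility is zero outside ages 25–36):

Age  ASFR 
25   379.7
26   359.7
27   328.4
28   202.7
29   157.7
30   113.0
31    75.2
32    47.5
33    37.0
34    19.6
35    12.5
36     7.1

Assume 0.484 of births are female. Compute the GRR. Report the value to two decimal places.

0.84

Proportion female at birth = 0.484.
Sum of ASFRs = 379.7 + 359.7 + 328.4 + 202.7 + 157.7 + 113.0 + 75.2 + 47.5 + 37.0 + 19.6 + 12.5 + 7.1 = 1740.1
TFR = 1740.1 / 1000 = 1.7401
GRR = 0.484 × 1.7401 = 0.84221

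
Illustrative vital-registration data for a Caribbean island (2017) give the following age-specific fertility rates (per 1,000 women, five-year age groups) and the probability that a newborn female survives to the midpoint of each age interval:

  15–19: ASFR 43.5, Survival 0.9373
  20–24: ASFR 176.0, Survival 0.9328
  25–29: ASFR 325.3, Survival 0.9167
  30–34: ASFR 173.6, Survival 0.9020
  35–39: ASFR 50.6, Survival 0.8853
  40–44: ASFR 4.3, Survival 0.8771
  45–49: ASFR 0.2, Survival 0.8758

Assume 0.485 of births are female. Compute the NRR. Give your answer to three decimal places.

1.718

Proportion female at birth = 0.485.
Weighting each age-specific rate by interval width and survival:
  15–19: 5 × 43.5/1000 × 0.9373 = 0.20386
  20–24: 5 × 176.0/1000 × 0.9328 = 0.82086
  25–29: 5 × 325.3/1000 × 0.9167 = 1.49101
  30–34: 5 × 173.6/1000 × 0.9020 = 0.78294
  35–39: 5 × 50.6/1000 × 0.8853 = 0.22398
  40–44: 5 × 4.3/1000 × 0.8771 = 0.01886
  45–49: 5 × 0.2/1000 × 0.8758 = 0.00088
Sum = 3.54239
NRR = 0.485 × 3.54239 = 1.71806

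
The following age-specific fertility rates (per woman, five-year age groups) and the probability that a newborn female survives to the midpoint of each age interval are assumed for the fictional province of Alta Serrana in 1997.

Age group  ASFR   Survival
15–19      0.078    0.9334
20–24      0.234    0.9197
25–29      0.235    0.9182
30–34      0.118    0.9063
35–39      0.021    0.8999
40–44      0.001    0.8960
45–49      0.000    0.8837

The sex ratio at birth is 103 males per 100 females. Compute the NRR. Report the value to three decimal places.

Proportion female at birth = 100 / (100 + 103) = 0.49261.
Weighting each age-specific rate by interval width and survival:
  15–19: 5 × 0.078 × 0.9334 = 0.36403
  20–24: 5 × 0.234 × 0.9197 = 1.07605
  25–29: 5 × 0.235 × 0.9182 = 1.07889
  30–34: 5 × 0.118 × 0.9063 = 0.53472
  35–39: 5 × 0.021 × 0.8999 = 0.09449
  40–44: 5 × 0.001 × 0.8960 = 0.00448
  45–49: 5 × 0.000 × 0.8837 = 0.00000
Sum = 3.15266
NRR = 0.49261 × 3.15266 = 1.55303

1.553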